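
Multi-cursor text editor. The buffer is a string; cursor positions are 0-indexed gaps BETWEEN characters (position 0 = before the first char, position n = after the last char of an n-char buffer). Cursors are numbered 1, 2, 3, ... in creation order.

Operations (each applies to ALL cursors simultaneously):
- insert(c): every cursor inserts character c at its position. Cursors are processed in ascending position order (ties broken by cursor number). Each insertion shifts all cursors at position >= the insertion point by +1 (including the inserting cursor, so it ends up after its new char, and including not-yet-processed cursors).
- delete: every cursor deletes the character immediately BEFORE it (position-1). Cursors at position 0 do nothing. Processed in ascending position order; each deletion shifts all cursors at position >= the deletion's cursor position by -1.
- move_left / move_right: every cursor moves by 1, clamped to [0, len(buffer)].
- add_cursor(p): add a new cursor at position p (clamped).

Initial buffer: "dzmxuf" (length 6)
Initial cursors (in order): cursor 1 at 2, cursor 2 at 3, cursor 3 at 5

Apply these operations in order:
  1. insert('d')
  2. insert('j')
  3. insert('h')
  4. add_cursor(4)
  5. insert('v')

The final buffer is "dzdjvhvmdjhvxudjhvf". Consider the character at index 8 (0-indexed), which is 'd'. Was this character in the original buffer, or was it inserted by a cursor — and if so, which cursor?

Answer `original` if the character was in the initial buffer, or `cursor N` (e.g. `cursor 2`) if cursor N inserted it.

After op 1 (insert('d')): buffer="dzdmdxudf" (len 9), cursors c1@3 c2@5 c3@8, authorship ..1.2..3.
After op 2 (insert('j')): buffer="dzdjmdjxudjf" (len 12), cursors c1@4 c2@7 c3@11, authorship ..11.22..33.
After op 3 (insert('h')): buffer="dzdjhmdjhxudjhf" (len 15), cursors c1@5 c2@9 c3@14, authorship ..111.222..333.
After op 4 (add_cursor(4)): buffer="dzdjhmdjhxudjhf" (len 15), cursors c4@4 c1@5 c2@9 c3@14, authorship ..111.222..333.
After op 5 (insert('v')): buffer="dzdjvhvmdjhvxudjhvf" (len 19), cursors c4@5 c1@7 c2@12 c3@18, authorship ..11411.2222..3333.
Authorship (.=original, N=cursor N): . . 1 1 4 1 1 . 2 2 2 2 . . 3 3 3 3 .
Index 8: author = 2

Answer: cursor 2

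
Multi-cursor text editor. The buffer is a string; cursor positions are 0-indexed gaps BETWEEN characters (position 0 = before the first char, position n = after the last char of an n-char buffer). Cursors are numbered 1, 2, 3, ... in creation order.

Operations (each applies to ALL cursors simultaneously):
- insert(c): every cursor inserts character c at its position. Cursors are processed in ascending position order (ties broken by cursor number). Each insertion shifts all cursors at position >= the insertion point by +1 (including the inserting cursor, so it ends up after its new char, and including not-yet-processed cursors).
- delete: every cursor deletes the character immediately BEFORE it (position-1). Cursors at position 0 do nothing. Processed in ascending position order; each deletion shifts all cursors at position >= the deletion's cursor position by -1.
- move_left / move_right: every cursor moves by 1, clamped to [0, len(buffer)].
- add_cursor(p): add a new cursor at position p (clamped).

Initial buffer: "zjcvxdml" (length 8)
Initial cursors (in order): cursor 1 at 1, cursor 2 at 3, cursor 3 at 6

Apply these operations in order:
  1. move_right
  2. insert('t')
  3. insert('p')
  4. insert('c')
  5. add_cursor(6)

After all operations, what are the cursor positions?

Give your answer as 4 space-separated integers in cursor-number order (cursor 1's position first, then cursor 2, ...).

After op 1 (move_right): buffer="zjcvxdml" (len 8), cursors c1@2 c2@4 c3@7, authorship ........
After op 2 (insert('t')): buffer="zjtcvtxdmtl" (len 11), cursors c1@3 c2@6 c3@10, authorship ..1..2...3.
After op 3 (insert('p')): buffer="zjtpcvtpxdmtpl" (len 14), cursors c1@4 c2@8 c3@13, authorship ..11..22...33.
After op 4 (insert('c')): buffer="zjtpccvtpcxdmtpcl" (len 17), cursors c1@5 c2@10 c3@16, authorship ..111..222...333.
After op 5 (add_cursor(6)): buffer="zjtpccvtpcxdmtpcl" (len 17), cursors c1@5 c4@6 c2@10 c3@16, authorship ..111..222...333.

Answer: 5 10 16 6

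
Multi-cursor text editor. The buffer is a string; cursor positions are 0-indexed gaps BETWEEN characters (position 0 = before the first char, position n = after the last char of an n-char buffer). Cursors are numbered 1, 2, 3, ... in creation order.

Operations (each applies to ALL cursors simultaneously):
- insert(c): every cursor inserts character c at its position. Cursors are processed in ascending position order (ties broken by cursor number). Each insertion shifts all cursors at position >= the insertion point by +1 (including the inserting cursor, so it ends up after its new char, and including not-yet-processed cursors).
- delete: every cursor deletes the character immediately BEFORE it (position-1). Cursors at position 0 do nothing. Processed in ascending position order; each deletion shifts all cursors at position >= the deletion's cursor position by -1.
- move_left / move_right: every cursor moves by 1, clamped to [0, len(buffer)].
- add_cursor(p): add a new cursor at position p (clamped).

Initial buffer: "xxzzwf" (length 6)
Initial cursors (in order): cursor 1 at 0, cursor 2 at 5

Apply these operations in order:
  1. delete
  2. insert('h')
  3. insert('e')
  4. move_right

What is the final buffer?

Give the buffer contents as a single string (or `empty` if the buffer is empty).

After op 1 (delete): buffer="xxzzf" (len 5), cursors c1@0 c2@4, authorship .....
After op 2 (insert('h')): buffer="hxxzzhf" (len 7), cursors c1@1 c2@6, authorship 1....2.
After op 3 (insert('e')): buffer="hexxzzhef" (len 9), cursors c1@2 c2@8, authorship 11....22.
After op 4 (move_right): buffer="hexxzzhef" (len 9), cursors c1@3 c2@9, authorship 11....22.

Answer: hexxzzhef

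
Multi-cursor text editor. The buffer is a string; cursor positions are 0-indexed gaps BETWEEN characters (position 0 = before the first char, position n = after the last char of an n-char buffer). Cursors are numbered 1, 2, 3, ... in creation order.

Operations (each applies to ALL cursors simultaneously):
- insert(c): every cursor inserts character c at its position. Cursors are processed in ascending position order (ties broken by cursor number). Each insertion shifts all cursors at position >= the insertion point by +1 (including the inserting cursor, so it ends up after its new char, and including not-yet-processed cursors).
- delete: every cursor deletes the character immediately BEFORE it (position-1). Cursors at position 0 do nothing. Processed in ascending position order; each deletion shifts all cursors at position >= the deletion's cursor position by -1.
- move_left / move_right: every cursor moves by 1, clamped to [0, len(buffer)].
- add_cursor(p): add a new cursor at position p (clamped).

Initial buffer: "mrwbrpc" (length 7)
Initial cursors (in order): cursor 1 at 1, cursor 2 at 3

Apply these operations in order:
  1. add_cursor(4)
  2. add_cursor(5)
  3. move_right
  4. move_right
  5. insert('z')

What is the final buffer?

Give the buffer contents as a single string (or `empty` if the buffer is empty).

Answer: mrwzbrzpzcz

Derivation:
After op 1 (add_cursor(4)): buffer="mrwbrpc" (len 7), cursors c1@1 c2@3 c3@4, authorship .......
After op 2 (add_cursor(5)): buffer="mrwbrpc" (len 7), cursors c1@1 c2@3 c3@4 c4@5, authorship .......
After op 3 (move_right): buffer="mrwbrpc" (len 7), cursors c1@2 c2@4 c3@5 c4@6, authorship .......
After op 4 (move_right): buffer="mrwbrpc" (len 7), cursors c1@3 c2@5 c3@6 c4@7, authorship .......
After op 5 (insert('z')): buffer="mrwzbrzpzcz" (len 11), cursors c1@4 c2@7 c3@9 c4@11, authorship ...1..2.3.4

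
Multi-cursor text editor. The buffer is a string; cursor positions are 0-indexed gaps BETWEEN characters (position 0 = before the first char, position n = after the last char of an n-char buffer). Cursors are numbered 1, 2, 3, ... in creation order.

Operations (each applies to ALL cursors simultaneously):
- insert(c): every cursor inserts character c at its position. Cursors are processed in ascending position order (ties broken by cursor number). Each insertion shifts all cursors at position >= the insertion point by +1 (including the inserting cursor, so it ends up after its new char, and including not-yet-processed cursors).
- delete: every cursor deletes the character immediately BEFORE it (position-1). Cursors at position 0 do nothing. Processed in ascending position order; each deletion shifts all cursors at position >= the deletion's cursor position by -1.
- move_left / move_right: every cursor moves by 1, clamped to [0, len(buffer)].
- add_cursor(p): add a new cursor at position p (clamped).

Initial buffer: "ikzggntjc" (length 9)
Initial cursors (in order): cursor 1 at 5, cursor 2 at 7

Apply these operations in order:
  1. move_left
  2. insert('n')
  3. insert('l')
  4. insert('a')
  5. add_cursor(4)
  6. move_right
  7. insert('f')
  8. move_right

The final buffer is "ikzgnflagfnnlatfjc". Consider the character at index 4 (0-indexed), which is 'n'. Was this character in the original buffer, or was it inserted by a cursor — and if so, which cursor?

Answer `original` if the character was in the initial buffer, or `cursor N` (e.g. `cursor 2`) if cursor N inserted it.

After op 1 (move_left): buffer="ikzggntjc" (len 9), cursors c1@4 c2@6, authorship .........
After op 2 (insert('n')): buffer="ikzgngnntjc" (len 11), cursors c1@5 c2@8, authorship ....1..2...
After op 3 (insert('l')): buffer="ikzgnlgnnltjc" (len 13), cursors c1@6 c2@10, authorship ....11..22...
After op 4 (insert('a')): buffer="ikzgnlagnnlatjc" (len 15), cursors c1@7 c2@12, authorship ....111..222...
After op 5 (add_cursor(4)): buffer="ikzgnlagnnlatjc" (len 15), cursors c3@4 c1@7 c2@12, authorship ....111..222...
After op 6 (move_right): buffer="ikzgnlagnnlatjc" (len 15), cursors c3@5 c1@8 c2@13, authorship ....111..222...
After op 7 (insert('f')): buffer="ikzgnflagfnnlatfjc" (len 18), cursors c3@6 c1@10 c2@16, authorship ....1311.1.222.2..
After op 8 (move_right): buffer="ikzgnflagfnnlatfjc" (len 18), cursors c3@7 c1@11 c2@17, authorship ....1311.1.222.2..
Authorship (.=original, N=cursor N): . . . . 1 3 1 1 . 1 . 2 2 2 . 2 . .
Index 4: author = 1

Answer: cursor 1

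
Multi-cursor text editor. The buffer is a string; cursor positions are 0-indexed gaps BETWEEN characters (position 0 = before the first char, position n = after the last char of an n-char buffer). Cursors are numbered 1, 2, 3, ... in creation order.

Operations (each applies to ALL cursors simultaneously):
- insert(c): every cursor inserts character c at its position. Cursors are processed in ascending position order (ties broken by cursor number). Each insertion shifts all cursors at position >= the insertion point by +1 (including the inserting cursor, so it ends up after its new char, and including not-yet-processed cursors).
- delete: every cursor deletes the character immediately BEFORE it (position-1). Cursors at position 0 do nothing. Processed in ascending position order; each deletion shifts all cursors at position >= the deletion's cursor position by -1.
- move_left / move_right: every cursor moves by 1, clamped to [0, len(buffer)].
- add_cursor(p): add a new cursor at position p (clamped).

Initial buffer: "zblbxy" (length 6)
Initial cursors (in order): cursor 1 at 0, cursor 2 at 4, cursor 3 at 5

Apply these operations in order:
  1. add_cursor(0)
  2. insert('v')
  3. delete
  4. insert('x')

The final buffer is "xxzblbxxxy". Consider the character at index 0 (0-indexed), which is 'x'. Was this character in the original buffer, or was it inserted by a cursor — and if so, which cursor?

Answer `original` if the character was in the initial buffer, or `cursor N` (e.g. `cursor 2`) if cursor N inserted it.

After op 1 (add_cursor(0)): buffer="zblbxy" (len 6), cursors c1@0 c4@0 c2@4 c3@5, authorship ......
After op 2 (insert('v')): buffer="vvzblbvxvy" (len 10), cursors c1@2 c4@2 c2@7 c3@9, authorship 14....2.3.
After op 3 (delete): buffer="zblbxy" (len 6), cursors c1@0 c4@0 c2@4 c3@5, authorship ......
After op 4 (insert('x')): buffer="xxzblbxxxy" (len 10), cursors c1@2 c4@2 c2@7 c3@9, authorship 14....2.3.
Authorship (.=original, N=cursor N): 1 4 . . . . 2 . 3 .
Index 0: author = 1

Answer: cursor 1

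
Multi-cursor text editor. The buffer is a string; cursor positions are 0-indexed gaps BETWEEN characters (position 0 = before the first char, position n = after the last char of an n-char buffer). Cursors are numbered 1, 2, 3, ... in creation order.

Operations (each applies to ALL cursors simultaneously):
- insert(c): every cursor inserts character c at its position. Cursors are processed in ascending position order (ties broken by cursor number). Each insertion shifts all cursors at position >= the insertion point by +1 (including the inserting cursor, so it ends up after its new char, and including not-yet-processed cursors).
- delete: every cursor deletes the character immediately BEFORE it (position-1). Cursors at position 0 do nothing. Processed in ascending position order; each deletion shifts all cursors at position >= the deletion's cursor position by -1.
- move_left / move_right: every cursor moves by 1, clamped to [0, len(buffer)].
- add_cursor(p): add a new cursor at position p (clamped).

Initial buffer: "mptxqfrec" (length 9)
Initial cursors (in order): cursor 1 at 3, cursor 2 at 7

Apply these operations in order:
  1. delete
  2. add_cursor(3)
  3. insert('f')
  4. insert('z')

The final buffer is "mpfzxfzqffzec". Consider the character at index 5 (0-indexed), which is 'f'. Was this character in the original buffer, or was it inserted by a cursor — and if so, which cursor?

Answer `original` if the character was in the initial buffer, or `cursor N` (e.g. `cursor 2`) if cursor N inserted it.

After op 1 (delete): buffer="mpxqfec" (len 7), cursors c1@2 c2@5, authorship .......
After op 2 (add_cursor(3)): buffer="mpxqfec" (len 7), cursors c1@2 c3@3 c2@5, authorship .......
After op 3 (insert('f')): buffer="mpfxfqffec" (len 10), cursors c1@3 c3@5 c2@8, authorship ..1.3..2..
After op 4 (insert('z')): buffer="mpfzxfzqffzec" (len 13), cursors c1@4 c3@7 c2@11, authorship ..11.33..22..
Authorship (.=original, N=cursor N): . . 1 1 . 3 3 . . 2 2 . .
Index 5: author = 3

Answer: cursor 3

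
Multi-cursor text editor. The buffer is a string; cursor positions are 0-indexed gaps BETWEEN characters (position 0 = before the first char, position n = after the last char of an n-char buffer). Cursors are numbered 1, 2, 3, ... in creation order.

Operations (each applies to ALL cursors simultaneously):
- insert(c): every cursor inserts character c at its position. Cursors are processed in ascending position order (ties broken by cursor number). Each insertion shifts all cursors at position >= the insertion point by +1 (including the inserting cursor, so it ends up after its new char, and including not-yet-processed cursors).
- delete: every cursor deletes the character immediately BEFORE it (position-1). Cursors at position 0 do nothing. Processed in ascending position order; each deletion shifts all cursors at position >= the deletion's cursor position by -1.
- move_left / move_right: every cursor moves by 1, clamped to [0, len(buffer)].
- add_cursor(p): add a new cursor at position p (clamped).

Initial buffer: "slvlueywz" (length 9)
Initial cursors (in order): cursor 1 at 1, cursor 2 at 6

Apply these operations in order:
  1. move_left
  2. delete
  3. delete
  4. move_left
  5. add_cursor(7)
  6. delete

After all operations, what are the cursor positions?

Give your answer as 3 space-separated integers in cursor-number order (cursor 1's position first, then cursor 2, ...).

After op 1 (move_left): buffer="slvlueywz" (len 9), cursors c1@0 c2@5, authorship .........
After op 2 (delete): buffer="slvleywz" (len 8), cursors c1@0 c2@4, authorship ........
After op 3 (delete): buffer="slveywz" (len 7), cursors c1@0 c2@3, authorship .......
After op 4 (move_left): buffer="slveywz" (len 7), cursors c1@0 c2@2, authorship .......
After op 5 (add_cursor(7)): buffer="slveywz" (len 7), cursors c1@0 c2@2 c3@7, authorship .......
After op 6 (delete): buffer="sveyw" (len 5), cursors c1@0 c2@1 c3@5, authorship .....

Answer: 0 1 5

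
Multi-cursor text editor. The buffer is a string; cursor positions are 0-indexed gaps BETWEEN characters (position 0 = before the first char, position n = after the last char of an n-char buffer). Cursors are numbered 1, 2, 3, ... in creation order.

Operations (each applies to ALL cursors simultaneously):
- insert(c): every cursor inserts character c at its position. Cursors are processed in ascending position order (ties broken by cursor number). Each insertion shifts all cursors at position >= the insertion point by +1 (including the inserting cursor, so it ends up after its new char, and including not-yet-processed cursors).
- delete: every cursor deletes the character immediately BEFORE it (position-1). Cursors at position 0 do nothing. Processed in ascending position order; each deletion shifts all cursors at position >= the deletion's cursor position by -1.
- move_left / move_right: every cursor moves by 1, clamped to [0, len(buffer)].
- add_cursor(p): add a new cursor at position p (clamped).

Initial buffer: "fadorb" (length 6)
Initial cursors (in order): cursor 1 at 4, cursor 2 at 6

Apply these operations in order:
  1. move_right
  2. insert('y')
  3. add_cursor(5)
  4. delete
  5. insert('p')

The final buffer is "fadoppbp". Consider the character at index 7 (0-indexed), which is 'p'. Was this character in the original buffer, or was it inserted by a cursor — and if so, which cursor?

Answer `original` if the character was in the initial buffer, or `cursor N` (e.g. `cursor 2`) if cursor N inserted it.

After op 1 (move_right): buffer="fadorb" (len 6), cursors c1@5 c2@6, authorship ......
After op 2 (insert('y')): buffer="fadoryby" (len 8), cursors c1@6 c2@8, authorship .....1.2
After op 3 (add_cursor(5)): buffer="fadoryby" (len 8), cursors c3@5 c1@6 c2@8, authorship .....1.2
After op 4 (delete): buffer="fadob" (len 5), cursors c1@4 c3@4 c2@5, authorship .....
After op 5 (insert('p')): buffer="fadoppbp" (len 8), cursors c1@6 c3@6 c2@8, authorship ....13.2
Authorship (.=original, N=cursor N): . . . . 1 3 . 2
Index 7: author = 2

Answer: cursor 2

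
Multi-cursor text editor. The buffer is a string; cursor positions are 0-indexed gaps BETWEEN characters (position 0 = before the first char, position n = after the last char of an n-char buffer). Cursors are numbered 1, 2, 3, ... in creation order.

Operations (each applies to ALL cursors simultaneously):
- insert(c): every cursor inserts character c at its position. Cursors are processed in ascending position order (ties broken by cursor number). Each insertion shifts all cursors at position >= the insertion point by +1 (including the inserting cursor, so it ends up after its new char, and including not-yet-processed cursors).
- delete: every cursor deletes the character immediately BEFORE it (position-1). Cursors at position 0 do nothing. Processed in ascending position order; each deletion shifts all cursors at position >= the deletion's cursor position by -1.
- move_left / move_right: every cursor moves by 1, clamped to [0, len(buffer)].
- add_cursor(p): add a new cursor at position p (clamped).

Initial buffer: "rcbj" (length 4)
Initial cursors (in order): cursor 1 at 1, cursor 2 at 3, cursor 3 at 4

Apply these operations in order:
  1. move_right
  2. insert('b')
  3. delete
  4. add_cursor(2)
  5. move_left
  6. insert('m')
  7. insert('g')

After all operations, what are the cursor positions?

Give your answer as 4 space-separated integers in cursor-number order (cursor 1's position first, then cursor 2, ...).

Answer: 5 11 11 5

Derivation:
After op 1 (move_right): buffer="rcbj" (len 4), cursors c1@2 c2@4 c3@4, authorship ....
After op 2 (insert('b')): buffer="rcbbjbb" (len 7), cursors c1@3 c2@7 c3@7, authorship ..1..23
After op 3 (delete): buffer="rcbj" (len 4), cursors c1@2 c2@4 c3@4, authorship ....
After op 4 (add_cursor(2)): buffer="rcbj" (len 4), cursors c1@2 c4@2 c2@4 c3@4, authorship ....
After op 5 (move_left): buffer="rcbj" (len 4), cursors c1@1 c4@1 c2@3 c3@3, authorship ....
After op 6 (insert('m')): buffer="rmmcbmmj" (len 8), cursors c1@3 c4@3 c2@7 c3@7, authorship .14..23.
After op 7 (insert('g')): buffer="rmmggcbmmggj" (len 12), cursors c1@5 c4@5 c2@11 c3@11, authorship .1414..2323.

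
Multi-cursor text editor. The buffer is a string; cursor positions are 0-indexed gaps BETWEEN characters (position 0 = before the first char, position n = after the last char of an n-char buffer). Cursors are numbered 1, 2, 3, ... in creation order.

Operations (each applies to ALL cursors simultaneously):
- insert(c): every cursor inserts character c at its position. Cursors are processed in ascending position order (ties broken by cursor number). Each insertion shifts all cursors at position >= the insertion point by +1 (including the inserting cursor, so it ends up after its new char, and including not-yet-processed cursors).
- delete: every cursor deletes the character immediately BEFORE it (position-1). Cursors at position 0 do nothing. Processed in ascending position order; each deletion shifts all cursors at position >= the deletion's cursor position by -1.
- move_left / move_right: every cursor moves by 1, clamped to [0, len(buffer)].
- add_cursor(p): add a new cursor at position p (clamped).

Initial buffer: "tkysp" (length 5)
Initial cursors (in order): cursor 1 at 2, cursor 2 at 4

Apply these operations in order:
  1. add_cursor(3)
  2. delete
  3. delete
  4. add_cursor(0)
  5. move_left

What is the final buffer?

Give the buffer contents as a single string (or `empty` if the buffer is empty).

Answer: p

Derivation:
After op 1 (add_cursor(3)): buffer="tkysp" (len 5), cursors c1@2 c3@3 c2@4, authorship .....
After op 2 (delete): buffer="tp" (len 2), cursors c1@1 c2@1 c3@1, authorship ..
After op 3 (delete): buffer="p" (len 1), cursors c1@0 c2@0 c3@0, authorship .
After op 4 (add_cursor(0)): buffer="p" (len 1), cursors c1@0 c2@0 c3@0 c4@0, authorship .
After op 5 (move_left): buffer="p" (len 1), cursors c1@0 c2@0 c3@0 c4@0, authorship .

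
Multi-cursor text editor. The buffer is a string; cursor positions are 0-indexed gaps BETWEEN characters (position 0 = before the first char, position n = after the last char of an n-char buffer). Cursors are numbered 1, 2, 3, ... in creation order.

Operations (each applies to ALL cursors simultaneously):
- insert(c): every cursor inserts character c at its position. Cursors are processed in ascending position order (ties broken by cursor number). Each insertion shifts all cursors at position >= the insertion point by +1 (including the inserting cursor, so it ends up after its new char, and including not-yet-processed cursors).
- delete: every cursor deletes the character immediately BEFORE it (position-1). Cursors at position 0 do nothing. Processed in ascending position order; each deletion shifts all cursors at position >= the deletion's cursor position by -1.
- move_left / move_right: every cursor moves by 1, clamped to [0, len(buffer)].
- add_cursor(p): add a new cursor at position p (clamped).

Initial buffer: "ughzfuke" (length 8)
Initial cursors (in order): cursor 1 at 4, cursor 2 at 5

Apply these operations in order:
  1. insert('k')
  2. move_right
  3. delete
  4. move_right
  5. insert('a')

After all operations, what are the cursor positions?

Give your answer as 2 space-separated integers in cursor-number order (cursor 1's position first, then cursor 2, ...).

Answer: 7 9

Derivation:
After op 1 (insert('k')): buffer="ughzkfkuke" (len 10), cursors c1@5 c2@7, authorship ....1.2...
After op 2 (move_right): buffer="ughzkfkuke" (len 10), cursors c1@6 c2@8, authorship ....1.2...
After op 3 (delete): buffer="ughzkkke" (len 8), cursors c1@5 c2@6, authorship ....12..
After op 4 (move_right): buffer="ughzkkke" (len 8), cursors c1@6 c2@7, authorship ....12..
After op 5 (insert('a')): buffer="ughzkkakae" (len 10), cursors c1@7 c2@9, authorship ....121.2.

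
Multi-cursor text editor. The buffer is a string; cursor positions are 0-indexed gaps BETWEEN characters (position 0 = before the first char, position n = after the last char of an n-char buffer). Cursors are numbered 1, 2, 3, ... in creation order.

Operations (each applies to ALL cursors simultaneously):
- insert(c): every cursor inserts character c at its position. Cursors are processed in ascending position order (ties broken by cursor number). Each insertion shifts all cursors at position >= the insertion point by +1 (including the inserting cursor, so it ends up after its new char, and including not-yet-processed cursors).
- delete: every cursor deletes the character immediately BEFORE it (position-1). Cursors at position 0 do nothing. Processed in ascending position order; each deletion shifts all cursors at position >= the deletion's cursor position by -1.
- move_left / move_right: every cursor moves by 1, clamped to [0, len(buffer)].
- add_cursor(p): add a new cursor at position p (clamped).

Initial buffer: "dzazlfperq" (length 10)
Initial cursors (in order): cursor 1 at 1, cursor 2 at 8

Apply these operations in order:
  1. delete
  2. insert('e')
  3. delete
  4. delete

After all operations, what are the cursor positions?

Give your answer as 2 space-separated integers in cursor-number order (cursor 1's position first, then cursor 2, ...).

After op 1 (delete): buffer="zazlfprq" (len 8), cursors c1@0 c2@6, authorship ........
After op 2 (insert('e')): buffer="ezazlfperq" (len 10), cursors c1@1 c2@8, authorship 1......2..
After op 3 (delete): buffer="zazlfprq" (len 8), cursors c1@0 c2@6, authorship ........
After op 4 (delete): buffer="zazlfrq" (len 7), cursors c1@0 c2@5, authorship .......

Answer: 0 5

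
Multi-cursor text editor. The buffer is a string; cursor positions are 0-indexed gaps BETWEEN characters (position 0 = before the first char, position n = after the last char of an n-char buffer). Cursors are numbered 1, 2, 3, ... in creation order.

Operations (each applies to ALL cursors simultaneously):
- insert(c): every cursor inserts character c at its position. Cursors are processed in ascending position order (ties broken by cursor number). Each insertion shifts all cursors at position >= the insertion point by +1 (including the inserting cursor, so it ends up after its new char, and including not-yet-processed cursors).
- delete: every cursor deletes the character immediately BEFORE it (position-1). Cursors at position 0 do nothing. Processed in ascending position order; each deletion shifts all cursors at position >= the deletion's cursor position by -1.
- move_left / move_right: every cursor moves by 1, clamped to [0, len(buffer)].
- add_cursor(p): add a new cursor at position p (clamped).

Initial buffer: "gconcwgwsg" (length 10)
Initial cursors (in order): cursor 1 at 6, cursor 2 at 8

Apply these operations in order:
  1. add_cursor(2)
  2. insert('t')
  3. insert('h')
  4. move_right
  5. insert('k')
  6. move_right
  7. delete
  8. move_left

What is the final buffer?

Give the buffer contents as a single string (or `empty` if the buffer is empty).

Answer: gcthokcwthgkthsk

Derivation:
After op 1 (add_cursor(2)): buffer="gconcwgwsg" (len 10), cursors c3@2 c1@6 c2@8, authorship ..........
After op 2 (insert('t')): buffer="gctoncwtgwtsg" (len 13), cursors c3@3 c1@8 c2@11, authorship ..3....1..2..
After op 3 (insert('h')): buffer="gcthoncwthgwthsg" (len 16), cursors c3@4 c1@10 c2@14, authorship ..33....11..22..
After op 4 (move_right): buffer="gcthoncwthgwthsg" (len 16), cursors c3@5 c1@11 c2@15, authorship ..33....11..22..
After op 5 (insert('k')): buffer="gcthokncwthgkwthskg" (len 19), cursors c3@6 c1@13 c2@18, authorship ..33.3...11.1.22.2.
After op 6 (move_right): buffer="gcthokncwthgkwthskg" (len 19), cursors c3@7 c1@14 c2@19, authorship ..33.3...11.1.22.2.
After op 7 (delete): buffer="gcthokcwthgkthsk" (len 16), cursors c3@6 c1@12 c2@16, authorship ..33.3..11.122.2
After op 8 (move_left): buffer="gcthokcwthgkthsk" (len 16), cursors c3@5 c1@11 c2@15, authorship ..33.3..11.122.2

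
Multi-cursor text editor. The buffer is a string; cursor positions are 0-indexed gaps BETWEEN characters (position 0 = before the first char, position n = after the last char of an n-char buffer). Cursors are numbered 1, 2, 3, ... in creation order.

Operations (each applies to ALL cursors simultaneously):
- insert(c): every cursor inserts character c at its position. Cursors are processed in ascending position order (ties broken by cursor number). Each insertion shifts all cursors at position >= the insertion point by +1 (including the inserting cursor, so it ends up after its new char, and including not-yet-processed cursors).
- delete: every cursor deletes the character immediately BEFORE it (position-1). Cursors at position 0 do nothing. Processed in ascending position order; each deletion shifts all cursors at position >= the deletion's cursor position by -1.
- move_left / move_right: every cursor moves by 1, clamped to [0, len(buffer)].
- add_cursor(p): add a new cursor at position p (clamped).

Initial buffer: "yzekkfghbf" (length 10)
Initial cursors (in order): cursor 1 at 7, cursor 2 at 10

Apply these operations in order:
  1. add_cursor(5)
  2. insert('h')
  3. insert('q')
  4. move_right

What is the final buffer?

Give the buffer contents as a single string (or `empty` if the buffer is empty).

Answer: yzekkhqfghqhbfhq

Derivation:
After op 1 (add_cursor(5)): buffer="yzekkfghbf" (len 10), cursors c3@5 c1@7 c2@10, authorship ..........
After op 2 (insert('h')): buffer="yzekkhfghhbfh" (len 13), cursors c3@6 c1@9 c2@13, authorship .....3..1...2
After op 3 (insert('q')): buffer="yzekkhqfghqhbfhq" (len 16), cursors c3@7 c1@11 c2@16, authorship .....33..11...22
After op 4 (move_right): buffer="yzekkhqfghqhbfhq" (len 16), cursors c3@8 c1@12 c2@16, authorship .....33..11...22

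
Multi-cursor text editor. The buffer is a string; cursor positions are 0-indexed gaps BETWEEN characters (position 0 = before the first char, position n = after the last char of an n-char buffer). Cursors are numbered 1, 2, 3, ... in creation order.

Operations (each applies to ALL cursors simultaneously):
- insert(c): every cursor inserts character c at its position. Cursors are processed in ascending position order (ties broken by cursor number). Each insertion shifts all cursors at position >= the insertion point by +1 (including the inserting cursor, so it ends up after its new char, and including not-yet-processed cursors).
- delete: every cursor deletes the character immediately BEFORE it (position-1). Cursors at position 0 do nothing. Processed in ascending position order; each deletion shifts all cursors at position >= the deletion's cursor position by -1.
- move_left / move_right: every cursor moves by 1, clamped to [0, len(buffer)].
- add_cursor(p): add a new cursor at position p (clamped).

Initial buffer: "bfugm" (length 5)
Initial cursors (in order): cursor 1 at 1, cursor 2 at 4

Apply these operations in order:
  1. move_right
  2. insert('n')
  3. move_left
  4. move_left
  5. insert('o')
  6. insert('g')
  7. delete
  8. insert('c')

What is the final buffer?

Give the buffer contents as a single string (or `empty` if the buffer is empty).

After op 1 (move_right): buffer="bfugm" (len 5), cursors c1@2 c2@5, authorship .....
After op 2 (insert('n')): buffer="bfnugmn" (len 7), cursors c1@3 c2@7, authorship ..1...2
After op 3 (move_left): buffer="bfnugmn" (len 7), cursors c1@2 c2@6, authorship ..1...2
After op 4 (move_left): buffer="bfnugmn" (len 7), cursors c1@1 c2@5, authorship ..1...2
After op 5 (insert('o')): buffer="bofnugomn" (len 9), cursors c1@2 c2@7, authorship .1.1..2.2
After op 6 (insert('g')): buffer="bogfnugogmn" (len 11), cursors c1@3 c2@9, authorship .11.1..22.2
After op 7 (delete): buffer="bofnugomn" (len 9), cursors c1@2 c2@7, authorship .1.1..2.2
After op 8 (insert('c')): buffer="bocfnugocmn" (len 11), cursors c1@3 c2@9, authorship .11.1..22.2

Answer: bocfnugocmn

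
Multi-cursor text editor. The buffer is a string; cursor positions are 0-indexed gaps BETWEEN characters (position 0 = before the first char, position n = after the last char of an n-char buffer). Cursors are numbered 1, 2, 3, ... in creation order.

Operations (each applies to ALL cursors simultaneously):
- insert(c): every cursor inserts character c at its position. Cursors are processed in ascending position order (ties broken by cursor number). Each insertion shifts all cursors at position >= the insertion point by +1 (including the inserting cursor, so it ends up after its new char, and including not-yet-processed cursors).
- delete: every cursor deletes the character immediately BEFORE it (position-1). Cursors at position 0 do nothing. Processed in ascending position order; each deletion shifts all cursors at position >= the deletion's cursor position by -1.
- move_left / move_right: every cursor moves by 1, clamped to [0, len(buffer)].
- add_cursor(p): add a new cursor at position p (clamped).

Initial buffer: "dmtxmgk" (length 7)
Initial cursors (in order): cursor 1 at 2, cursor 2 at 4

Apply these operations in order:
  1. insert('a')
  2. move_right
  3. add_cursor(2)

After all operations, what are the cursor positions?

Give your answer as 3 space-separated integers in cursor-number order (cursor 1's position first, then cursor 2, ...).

After op 1 (insert('a')): buffer="dmatxamgk" (len 9), cursors c1@3 c2@6, authorship ..1..2...
After op 2 (move_right): buffer="dmatxamgk" (len 9), cursors c1@4 c2@7, authorship ..1..2...
After op 3 (add_cursor(2)): buffer="dmatxamgk" (len 9), cursors c3@2 c1@4 c2@7, authorship ..1..2...

Answer: 4 7 2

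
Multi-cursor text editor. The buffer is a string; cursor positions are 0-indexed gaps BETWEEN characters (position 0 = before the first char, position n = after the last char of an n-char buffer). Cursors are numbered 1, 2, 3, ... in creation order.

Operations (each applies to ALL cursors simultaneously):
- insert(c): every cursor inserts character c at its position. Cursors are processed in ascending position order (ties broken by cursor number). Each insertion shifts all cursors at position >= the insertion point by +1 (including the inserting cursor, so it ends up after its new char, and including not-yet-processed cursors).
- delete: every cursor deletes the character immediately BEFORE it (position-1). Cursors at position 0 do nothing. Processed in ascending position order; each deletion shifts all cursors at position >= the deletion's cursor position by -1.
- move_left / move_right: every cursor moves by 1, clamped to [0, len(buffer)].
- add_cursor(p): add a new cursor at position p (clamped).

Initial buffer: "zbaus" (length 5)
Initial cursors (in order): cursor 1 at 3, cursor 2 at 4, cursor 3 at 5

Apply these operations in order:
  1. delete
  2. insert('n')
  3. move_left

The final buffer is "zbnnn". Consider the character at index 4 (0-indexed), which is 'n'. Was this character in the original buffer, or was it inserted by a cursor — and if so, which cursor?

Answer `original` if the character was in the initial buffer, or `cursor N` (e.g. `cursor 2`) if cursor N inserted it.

Answer: cursor 3

Derivation:
After op 1 (delete): buffer="zb" (len 2), cursors c1@2 c2@2 c3@2, authorship ..
After op 2 (insert('n')): buffer="zbnnn" (len 5), cursors c1@5 c2@5 c3@5, authorship ..123
After op 3 (move_left): buffer="zbnnn" (len 5), cursors c1@4 c2@4 c3@4, authorship ..123
Authorship (.=original, N=cursor N): . . 1 2 3
Index 4: author = 3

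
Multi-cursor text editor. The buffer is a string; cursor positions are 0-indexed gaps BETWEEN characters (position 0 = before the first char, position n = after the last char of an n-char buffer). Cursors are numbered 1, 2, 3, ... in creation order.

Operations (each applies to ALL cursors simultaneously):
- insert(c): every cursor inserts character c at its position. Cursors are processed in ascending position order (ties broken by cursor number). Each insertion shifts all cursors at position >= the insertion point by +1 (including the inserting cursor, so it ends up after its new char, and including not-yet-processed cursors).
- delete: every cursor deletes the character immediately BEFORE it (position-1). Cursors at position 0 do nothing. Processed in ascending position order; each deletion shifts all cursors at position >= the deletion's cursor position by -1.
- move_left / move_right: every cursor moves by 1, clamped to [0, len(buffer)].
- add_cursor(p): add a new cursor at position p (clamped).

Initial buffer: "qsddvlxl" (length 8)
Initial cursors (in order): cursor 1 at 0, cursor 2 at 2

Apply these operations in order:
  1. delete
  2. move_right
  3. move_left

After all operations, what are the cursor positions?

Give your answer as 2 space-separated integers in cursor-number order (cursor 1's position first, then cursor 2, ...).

After op 1 (delete): buffer="qddvlxl" (len 7), cursors c1@0 c2@1, authorship .......
After op 2 (move_right): buffer="qddvlxl" (len 7), cursors c1@1 c2@2, authorship .......
After op 3 (move_left): buffer="qddvlxl" (len 7), cursors c1@0 c2@1, authorship .......

Answer: 0 1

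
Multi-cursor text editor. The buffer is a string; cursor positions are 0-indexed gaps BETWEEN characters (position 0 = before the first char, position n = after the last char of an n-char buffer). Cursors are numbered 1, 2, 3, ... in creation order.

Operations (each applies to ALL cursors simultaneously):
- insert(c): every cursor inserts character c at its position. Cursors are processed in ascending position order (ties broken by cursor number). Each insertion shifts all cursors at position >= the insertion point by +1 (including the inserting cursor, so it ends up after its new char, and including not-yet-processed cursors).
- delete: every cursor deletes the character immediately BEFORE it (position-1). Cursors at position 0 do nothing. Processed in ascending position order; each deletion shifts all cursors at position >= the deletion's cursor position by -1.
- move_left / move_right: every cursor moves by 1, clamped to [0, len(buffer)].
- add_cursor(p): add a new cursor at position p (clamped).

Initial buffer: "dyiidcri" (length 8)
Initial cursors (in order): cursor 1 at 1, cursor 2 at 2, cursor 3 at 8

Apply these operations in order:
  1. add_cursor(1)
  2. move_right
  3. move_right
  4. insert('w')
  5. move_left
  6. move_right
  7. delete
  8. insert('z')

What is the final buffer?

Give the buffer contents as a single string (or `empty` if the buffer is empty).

After op 1 (add_cursor(1)): buffer="dyiidcri" (len 8), cursors c1@1 c4@1 c2@2 c3@8, authorship ........
After op 2 (move_right): buffer="dyiidcri" (len 8), cursors c1@2 c4@2 c2@3 c3@8, authorship ........
After op 3 (move_right): buffer="dyiidcri" (len 8), cursors c1@3 c4@3 c2@4 c3@8, authorship ........
After op 4 (insert('w')): buffer="dyiwwiwdcriw" (len 12), cursors c1@5 c4@5 c2@7 c3@12, authorship ...14.2....3
After op 5 (move_left): buffer="dyiwwiwdcriw" (len 12), cursors c1@4 c4@4 c2@6 c3@11, authorship ...14.2....3
After op 6 (move_right): buffer="dyiwwiwdcriw" (len 12), cursors c1@5 c4@5 c2@7 c3@12, authorship ...14.2....3
After op 7 (delete): buffer="dyiidcri" (len 8), cursors c1@3 c4@3 c2@4 c3@8, authorship ........
After op 8 (insert('z')): buffer="dyizzizdcriz" (len 12), cursors c1@5 c4@5 c2@7 c3@12, authorship ...14.2....3

Answer: dyizzizdcriz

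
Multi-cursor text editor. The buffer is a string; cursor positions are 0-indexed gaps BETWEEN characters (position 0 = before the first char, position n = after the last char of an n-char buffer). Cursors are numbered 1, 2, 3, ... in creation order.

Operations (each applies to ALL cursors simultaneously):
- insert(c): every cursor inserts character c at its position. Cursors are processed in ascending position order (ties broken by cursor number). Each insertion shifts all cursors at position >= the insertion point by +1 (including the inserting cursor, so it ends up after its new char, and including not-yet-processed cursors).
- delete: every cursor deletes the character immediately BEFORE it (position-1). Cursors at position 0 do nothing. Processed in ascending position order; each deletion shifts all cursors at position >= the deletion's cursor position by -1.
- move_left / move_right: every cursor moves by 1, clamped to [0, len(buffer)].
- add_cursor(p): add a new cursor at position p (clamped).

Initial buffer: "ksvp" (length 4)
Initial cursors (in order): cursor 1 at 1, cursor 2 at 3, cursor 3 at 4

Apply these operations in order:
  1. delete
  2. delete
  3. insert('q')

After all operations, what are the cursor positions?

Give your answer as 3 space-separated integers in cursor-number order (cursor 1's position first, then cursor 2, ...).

After op 1 (delete): buffer="s" (len 1), cursors c1@0 c2@1 c3@1, authorship .
After op 2 (delete): buffer="" (len 0), cursors c1@0 c2@0 c3@0, authorship 
After op 3 (insert('q')): buffer="qqq" (len 3), cursors c1@3 c2@3 c3@3, authorship 123

Answer: 3 3 3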